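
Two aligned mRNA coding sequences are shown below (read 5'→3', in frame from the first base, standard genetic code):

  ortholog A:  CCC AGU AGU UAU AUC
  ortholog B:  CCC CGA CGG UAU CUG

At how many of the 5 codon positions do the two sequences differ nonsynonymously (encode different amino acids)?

Codon 1: CCC Pro / CCC Pro — identical.
Codon 2: AGU Ser / CGA Arg — nonsynonymous.
Codon 3: AGU Ser / CGG Arg — nonsynonymous.
Codon 4: UAU Tyr / UAU Tyr — identical.
Codon 5: AUC Ile / CUG Leu — nonsynonymous.
Nonsynonymous differences: 3.

3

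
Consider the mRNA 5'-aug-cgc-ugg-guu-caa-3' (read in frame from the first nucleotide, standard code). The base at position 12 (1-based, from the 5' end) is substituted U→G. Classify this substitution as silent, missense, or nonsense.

Position 12 falls in codon 4: GUU → Val.
After the substitution the codon is GUG → Val.
Both encode Val, so the change is synonymous.

silent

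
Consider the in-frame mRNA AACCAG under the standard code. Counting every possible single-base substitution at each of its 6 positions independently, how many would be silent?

2

Codon 1 (AAC, Asn): 1 synonymous substitution.
Codon 2 (CAG, Gln): 1 synonymous substitution.
Total: 1 + 1 = 2.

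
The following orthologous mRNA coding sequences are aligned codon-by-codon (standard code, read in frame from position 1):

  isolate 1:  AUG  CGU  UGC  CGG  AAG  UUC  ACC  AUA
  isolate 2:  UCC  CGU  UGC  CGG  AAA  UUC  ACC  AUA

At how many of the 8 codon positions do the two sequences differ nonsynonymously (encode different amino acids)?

1

Codon 1: AUG Met / UCC Ser — nonsynonymous.
Codon 2: CGU Arg / CGU Arg — identical.
Codon 3: UGC Cys / UGC Cys — identical.
Codon 4: CGG Arg / CGG Arg — identical.
Codon 5: AAG Lys / AAA Lys — synonymous.
Codon 6: UUC Phe / UUC Phe — identical.
Codon 7: ACC Thr / ACC Thr — identical.
Codon 8: AUA Ile / AUA Ile — identical.
Nonsynonymous differences: 1.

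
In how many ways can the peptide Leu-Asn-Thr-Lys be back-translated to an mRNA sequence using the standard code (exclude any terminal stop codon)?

Leu: 6 codons.
Asn: 2 codons.
Thr: 4 codons.
Lys: 2 codons.
6 × 2 × 4 × 2 = 96.

96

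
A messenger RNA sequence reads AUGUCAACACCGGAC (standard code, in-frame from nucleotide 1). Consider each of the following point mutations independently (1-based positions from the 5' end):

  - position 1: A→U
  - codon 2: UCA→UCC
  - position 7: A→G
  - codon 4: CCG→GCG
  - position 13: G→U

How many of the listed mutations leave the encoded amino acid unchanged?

Codon 1: AUG (Met) → UUG (Leu) — missense.
Codon 2: UCA (Ser) → UCC (Ser) — synonymous.
Codon 3: ACA (Thr) → GCA (Ala) — missense.
Codon 4: CCG (Pro) → GCG (Ala) — missense.
Codon 5: GAC (Asp) → UAC (Tyr) — missense.
Synonymous: 1 of 5.

1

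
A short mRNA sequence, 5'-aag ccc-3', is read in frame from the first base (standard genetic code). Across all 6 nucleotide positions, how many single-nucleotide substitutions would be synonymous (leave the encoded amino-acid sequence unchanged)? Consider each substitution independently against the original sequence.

Codon 1 (AAG, Lys): 1 synonymous substitution.
Codon 2 (CCC, Pro): 3 synonymous substitutions.
Total: 1 + 3 = 4.

4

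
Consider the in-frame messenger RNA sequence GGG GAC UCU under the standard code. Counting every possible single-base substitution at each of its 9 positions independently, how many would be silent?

7

Codon 1 (GGG, Gly): 3 synonymous substitutions.
Codon 2 (GAC, Asp): 1 synonymous substitution.
Codon 3 (UCU, Ser): 3 synonymous substitutions.
Total: 3 + 1 + 3 = 7.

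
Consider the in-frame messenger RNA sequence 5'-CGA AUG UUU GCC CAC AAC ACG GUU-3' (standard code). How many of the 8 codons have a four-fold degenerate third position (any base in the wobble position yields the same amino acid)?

Codon 1 CGA (Arg): third position 4-fold.
Codon 2 AUG (Met): third position 1-fold.
Codon 3 UUU (Phe): third position 2-fold.
Codon 4 GCC (Ala): third position 4-fold.
Codon 5 CAC (His): third position 2-fold.
Codon 6 AAC (Asn): third position 2-fold.
Codon 7 ACG (Thr): third position 4-fold.
Codon 8 GUU (Val): third position 4-fold.
Four-fold degenerate third positions: 4.

4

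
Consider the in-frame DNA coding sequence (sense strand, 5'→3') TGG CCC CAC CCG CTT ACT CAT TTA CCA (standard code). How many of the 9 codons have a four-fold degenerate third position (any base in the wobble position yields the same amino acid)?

Codon 1 TGG (Trp): third position 1-fold.
Codon 2 CCC (Pro): third position 4-fold.
Codon 3 CAC (His): third position 2-fold.
Codon 4 CCG (Pro): third position 4-fold.
Codon 5 CTT (Leu): third position 4-fold.
Codon 6 ACT (Thr): third position 4-fold.
Codon 7 CAT (His): third position 2-fold.
Codon 8 TTA (Leu): third position 2-fold.
Codon 9 CCA (Pro): third position 4-fold.
Four-fold degenerate third positions: 5.

5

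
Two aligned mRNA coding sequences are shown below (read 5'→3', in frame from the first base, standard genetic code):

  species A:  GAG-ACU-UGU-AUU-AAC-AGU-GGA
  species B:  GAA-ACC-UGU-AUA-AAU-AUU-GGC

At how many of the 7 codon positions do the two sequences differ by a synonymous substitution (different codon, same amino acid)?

Codon 1: GAG Glu / GAA Glu — synonymous.
Codon 2: ACU Thr / ACC Thr — synonymous.
Codon 3: UGU Cys / UGU Cys — identical.
Codon 4: AUU Ile / AUA Ile — synonymous.
Codon 5: AAC Asn / AAU Asn — synonymous.
Codon 6: AGU Ser / AUU Ile — nonsynonymous.
Codon 7: GGA Gly / GGC Gly — synonymous.
Synonymous differences: 5.

5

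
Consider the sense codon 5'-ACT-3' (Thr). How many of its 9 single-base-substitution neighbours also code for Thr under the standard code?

3

Position 1: none → 0 synonymous.
Position 2: none → 0 synonymous.
Position 3: ACC, ACA, ACG → 3 synonymous.
Total: 0 + 0 + 3 = 3.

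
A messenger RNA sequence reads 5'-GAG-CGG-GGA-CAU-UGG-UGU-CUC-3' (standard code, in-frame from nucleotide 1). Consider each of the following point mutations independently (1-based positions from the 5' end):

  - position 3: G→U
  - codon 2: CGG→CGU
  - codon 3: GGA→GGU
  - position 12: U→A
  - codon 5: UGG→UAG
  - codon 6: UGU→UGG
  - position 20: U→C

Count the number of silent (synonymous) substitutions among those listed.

2

Codon 1: GAG (Glu) → GAU (Asp) — missense.
Codon 2: CGG (Arg) → CGU (Arg) — synonymous.
Codon 3: GGA (Gly) → GGU (Gly) — synonymous.
Codon 4: CAU (His) → CAA (Gln) — missense.
Codon 5: UGG (Trp) → UAG (Stop) — nonsense.
Codon 6: UGU (Cys) → UGG (Trp) — missense.
Codon 7: CUC (Leu) → CCC (Pro) — missense.
Synonymous: 2 of 7.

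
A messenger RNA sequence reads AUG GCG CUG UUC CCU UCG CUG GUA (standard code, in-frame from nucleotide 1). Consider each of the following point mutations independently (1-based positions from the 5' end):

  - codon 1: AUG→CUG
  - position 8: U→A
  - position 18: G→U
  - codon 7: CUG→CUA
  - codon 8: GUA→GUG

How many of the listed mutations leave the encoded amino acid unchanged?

Codon 1: AUG (Met) → CUG (Leu) — missense.
Codon 3: CUG (Leu) → CAG (Gln) — missense.
Codon 6: UCG (Ser) → UCU (Ser) — synonymous.
Codon 7: CUG (Leu) → CUA (Leu) — synonymous.
Codon 8: GUA (Val) → GUG (Val) — synonymous.
Synonymous: 3 of 5.

3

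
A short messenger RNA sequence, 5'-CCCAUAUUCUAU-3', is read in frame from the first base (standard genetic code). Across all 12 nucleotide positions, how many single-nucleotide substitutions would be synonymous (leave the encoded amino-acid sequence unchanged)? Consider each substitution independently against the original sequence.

Codon 1 (CCC, Pro): 3 synonymous substitutions.
Codon 2 (AUA, Ile): 2 synonymous substitutions.
Codon 3 (UUC, Phe): 1 synonymous substitution.
Codon 4 (UAU, Tyr): 1 synonymous substitution.
Total: 3 + 2 + 1 + 1 = 7.

7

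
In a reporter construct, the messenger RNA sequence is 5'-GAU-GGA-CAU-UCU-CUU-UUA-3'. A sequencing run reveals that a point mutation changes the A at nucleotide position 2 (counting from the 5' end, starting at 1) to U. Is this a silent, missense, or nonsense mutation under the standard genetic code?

missense

Position 2 falls in codon 1: GAU → Asp.
After the substitution the codon is GUU → Val.
Asp ≠ Val, so this is a missense mutation.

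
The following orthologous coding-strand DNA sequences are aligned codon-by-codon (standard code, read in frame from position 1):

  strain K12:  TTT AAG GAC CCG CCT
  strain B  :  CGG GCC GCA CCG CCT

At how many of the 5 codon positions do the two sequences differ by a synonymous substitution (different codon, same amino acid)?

0

Codon 1: TTT Phe / CGG Arg — nonsynonymous.
Codon 2: AAG Lys / GCC Ala — nonsynonymous.
Codon 3: GAC Asp / GCA Ala — nonsynonymous.
Codon 4: CCG Pro / CCG Pro — identical.
Codon 5: CCT Pro / CCT Pro — identical.
Synonymous differences: 0.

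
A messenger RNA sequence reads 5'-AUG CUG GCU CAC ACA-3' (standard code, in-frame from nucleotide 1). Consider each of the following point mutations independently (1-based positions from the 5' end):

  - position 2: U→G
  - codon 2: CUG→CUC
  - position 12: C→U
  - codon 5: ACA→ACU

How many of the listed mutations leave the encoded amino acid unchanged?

3

Codon 1: AUG (Met) → AGG (Arg) — missense.
Codon 2: CUG (Leu) → CUC (Leu) — synonymous.
Codon 4: CAC (His) → CAU (His) — synonymous.
Codon 5: ACA (Thr) → ACU (Thr) — synonymous.
Synonymous: 3 of 4.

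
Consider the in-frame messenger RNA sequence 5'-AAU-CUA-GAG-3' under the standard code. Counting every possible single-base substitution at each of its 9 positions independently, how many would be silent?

Codon 1 (AAU, Asn): 1 synonymous substitution.
Codon 2 (CUA, Leu): 4 synonymous substitutions.
Codon 3 (GAG, Glu): 1 synonymous substitution.
Total: 1 + 4 + 1 = 6.

6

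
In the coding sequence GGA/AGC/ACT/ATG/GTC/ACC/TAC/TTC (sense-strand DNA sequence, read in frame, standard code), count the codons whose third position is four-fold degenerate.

4

Codon 1 GGA (Gly): third position 4-fold.
Codon 2 AGC (Ser): third position 2-fold.
Codon 3 ACT (Thr): third position 4-fold.
Codon 4 ATG (Met): third position 1-fold.
Codon 5 GTC (Val): third position 4-fold.
Codon 6 ACC (Thr): third position 4-fold.
Codon 7 TAC (Tyr): third position 2-fold.
Codon 8 TTC (Phe): third position 2-fold.
Four-fold degenerate third positions: 4.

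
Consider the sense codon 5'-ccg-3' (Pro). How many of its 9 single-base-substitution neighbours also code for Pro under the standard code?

3

Position 1: none → 0 synonymous.
Position 2: none → 0 synonymous.
Position 3: CCT, CCC, CCA → 3 synonymous.
Total: 0 + 0 + 3 = 3.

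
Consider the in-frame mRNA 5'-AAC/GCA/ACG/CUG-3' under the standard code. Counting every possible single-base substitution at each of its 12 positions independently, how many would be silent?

Codon 1 (AAC, Asn): 1 synonymous substitution.
Codon 2 (GCA, Ala): 3 synonymous substitutions.
Codon 3 (ACG, Thr): 3 synonymous substitutions.
Codon 4 (CUG, Leu): 4 synonymous substitutions.
Total: 1 + 3 + 3 + 4 = 11.

11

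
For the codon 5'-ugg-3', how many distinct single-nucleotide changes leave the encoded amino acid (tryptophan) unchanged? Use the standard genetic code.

Position 1: none → 0 synonymous.
Position 2: none → 0 synonymous.
Position 3: none → 0 synonymous.
Total: 0 + 0 + 0 = 0.

0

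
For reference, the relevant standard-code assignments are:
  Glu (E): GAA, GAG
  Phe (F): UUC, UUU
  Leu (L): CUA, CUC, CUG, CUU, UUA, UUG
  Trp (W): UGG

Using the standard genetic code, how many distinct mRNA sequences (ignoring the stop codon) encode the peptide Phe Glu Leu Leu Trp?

Phe: 2 codons.
Glu: 2 codons.
Leu: 6 codons.
Leu: 6 codons.
Trp: 1 codon.
2 × 2 × 6 × 6 × 1 = 144.

144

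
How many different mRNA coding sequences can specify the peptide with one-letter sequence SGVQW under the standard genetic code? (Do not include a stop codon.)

Ser: 6 codons.
Gly: 4 codons.
Val: 4 codons.
Gln: 2 codons.
Trp: 1 codon.
6 × 4 × 4 × 2 × 1 = 192.

192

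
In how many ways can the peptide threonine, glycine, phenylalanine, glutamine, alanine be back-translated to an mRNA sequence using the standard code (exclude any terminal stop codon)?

Thr: 4 codons.
Gly: 4 codons.
Phe: 2 codons.
Gln: 2 codons.
Ala: 4 codons.
4 × 4 × 2 × 2 × 4 = 256.

256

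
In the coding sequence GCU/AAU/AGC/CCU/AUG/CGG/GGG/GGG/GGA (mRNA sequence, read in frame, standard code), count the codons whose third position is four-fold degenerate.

6

Codon 1 GCU (Ala): third position 4-fold.
Codon 2 AAU (Asn): third position 2-fold.
Codon 3 AGC (Ser): third position 2-fold.
Codon 4 CCU (Pro): third position 4-fold.
Codon 5 AUG (Met): third position 1-fold.
Codon 6 CGG (Arg): third position 4-fold.
Codon 7 GGG (Gly): third position 4-fold.
Codon 8 GGG (Gly): third position 4-fold.
Codon 9 GGA (Gly): third position 4-fold.
Four-fold degenerate third positions: 6.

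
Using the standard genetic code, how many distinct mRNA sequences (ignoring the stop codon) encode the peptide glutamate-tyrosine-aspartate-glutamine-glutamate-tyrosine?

Glu: 2 codons.
Tyr: 2 codons.
Asp: 2 codons.
Gln: 2 codons.
Glu: 2 codons.
Tyr: 2 codons.
2 × 2 × 2 × 2 × 2 × 2 = 64.

64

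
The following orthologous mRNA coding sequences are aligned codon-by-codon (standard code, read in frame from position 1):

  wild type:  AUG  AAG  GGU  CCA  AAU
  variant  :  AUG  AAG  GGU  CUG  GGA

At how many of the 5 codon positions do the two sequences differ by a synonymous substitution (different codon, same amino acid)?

0

Codon 1: AUG Met / AUG Met — identical.
Codon 2: AAG Lys / AAG Lys — identical.
Codon 3: GGU Gly / GGU Gly — identical.
Codon 4: CCA Pro / CUG Leu — nonsynonymous.
Codon 5: AAU Asn / GGA Gly — nonsynonymous.
Synonymous differences: 0.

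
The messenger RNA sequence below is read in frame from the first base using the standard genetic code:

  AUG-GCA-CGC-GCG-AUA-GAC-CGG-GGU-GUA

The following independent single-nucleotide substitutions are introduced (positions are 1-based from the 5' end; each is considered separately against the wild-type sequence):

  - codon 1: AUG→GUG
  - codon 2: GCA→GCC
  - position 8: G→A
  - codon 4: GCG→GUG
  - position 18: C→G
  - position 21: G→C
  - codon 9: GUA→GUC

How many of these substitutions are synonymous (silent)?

Codon 1: AUG (Met) → GUG (Val) — missense.
Codon 2: GCA (Ala) → GCC (Ala) — synonymous.
Codon 3: CGC (Arg) → CAC (His) — missense.
Codon 4: GCG (Ala) → GUG (Val) — missense.
Codon 6: GAC (Asp) → GAG (Glu) — missense.
Codon 7: CGG (Arg) → CGC (Arg) — synonymous.
Codon 9: GUA (Val) → GUC (Val) — synonymous.
Synonymous: 3 of 7.

3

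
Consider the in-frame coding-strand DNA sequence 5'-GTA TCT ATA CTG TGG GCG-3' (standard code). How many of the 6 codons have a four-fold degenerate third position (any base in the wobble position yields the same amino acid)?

Codon 1 GTA (Val): third position 4-fold.
Codon 2 TCT (Ser): third position 4-fold.
Codon 3 ATA (Ile): third position 3-fold.
Codon 4 CTG (Leu): third position 4-fold.
Codon 5 TGG (Trp): third position 1-fold.
Codon 6 GCG (Ala): third position 4-fold.
Four-fold degenerate third positions: 4.

4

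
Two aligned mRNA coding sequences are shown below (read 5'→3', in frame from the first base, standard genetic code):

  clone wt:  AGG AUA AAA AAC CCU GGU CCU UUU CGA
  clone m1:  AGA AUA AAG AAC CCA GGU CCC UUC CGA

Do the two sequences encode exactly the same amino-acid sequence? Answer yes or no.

Codon 1: AGG Arg / AGA Arg — synonymous.
Codon 2: AUA Ile / AUA Ile — identical.
Codon 3: AAA Lys / AAG Lys — synonymous.
Codon 4: AAC Asn / AAC Asn — identical.
Codon 5: CCU Pro / CCA Pro — synonymous.
Codon 6: GGU Gly / GGU Gly — identical.
Codon 7: CCU Pro / CCC Pro — synonymous.
Codon 8: UUU Phe / UUC Phe — synonymous.
Codon 9: CGA Arg / CGA Arg — identical.
Nonsynonymous differences: 0 → same protein.

yes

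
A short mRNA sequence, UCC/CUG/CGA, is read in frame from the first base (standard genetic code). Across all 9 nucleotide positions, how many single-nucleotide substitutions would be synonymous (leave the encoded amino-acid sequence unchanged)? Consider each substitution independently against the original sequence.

11

Codon 1 (UCC, Ser): 3 synonymous substitutions.
Codon 2 (CUG, Leu): 4 synonymous substitutions.
Codon 3 (CGA, Arg): 4 synonymous substitutions.
Total: 3 + 4 + 4 = 11.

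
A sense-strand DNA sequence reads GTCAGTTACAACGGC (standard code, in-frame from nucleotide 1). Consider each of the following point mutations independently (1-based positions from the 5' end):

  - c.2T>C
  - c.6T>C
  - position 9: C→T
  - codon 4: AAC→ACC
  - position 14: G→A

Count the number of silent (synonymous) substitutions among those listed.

2

Codon 1: GTC (Val) → GCC (Ala) — missense.
Codon 2: AGT (Ser) → AGC (Ser) — synonymous.
Codon 3: TAC (Tyr) → TAT (Tyr) — synonymous.
Codon 4: AAC (Asn) → ACC (Thr) — missense.
Codon 5: GGC (Gly) → GAC (Asp) — missense.
Synonymous: 2 of 5.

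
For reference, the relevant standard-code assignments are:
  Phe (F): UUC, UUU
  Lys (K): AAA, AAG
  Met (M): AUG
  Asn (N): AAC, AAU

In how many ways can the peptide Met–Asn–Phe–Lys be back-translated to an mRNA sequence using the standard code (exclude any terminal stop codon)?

Met: 1 codon.
Asn: 2 codons.
Phe: 2 codons.
Lys: 2 codons.
1 × 2 × 2 × 2 = 8.

8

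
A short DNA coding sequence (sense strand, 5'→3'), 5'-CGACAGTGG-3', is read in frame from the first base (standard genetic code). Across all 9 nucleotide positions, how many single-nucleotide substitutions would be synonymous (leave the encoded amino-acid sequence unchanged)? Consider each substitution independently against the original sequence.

5

Codon 1 (CGA, Arg): 4 synonymous substitutions.
Codon 2 (CAG, Gln): 1 synonymous substitution.
Codon 3 (TGG, Trp): 0 synonymous substitutions.
Total: 4 + 1 + 0 = 5.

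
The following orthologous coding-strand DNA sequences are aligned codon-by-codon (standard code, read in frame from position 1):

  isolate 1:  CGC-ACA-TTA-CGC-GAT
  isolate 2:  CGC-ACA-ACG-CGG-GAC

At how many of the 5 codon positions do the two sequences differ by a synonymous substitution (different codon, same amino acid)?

Codon 1: CGC Arg / CGC Arg — identical.
Codon 2: ACA Thr / ACA Thr — identical.
Codon 3: TTA Leu / ACG Thr — nonsynonymous.
Codon 4: CGC Arg / CGG Arg — synonymous.
Codon 5: GAT Asp / GAC Asp — synonymous.
Synonymous differences: 2.

2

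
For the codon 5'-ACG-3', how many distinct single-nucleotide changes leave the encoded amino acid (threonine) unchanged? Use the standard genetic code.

Position 1: none → 0 synonymous.
Position 2: none → 0 synonymous.
Position 3: ACT, ACC, ACA → 3 synonymous.
Total: 0 + 0 + 3 = 3.

3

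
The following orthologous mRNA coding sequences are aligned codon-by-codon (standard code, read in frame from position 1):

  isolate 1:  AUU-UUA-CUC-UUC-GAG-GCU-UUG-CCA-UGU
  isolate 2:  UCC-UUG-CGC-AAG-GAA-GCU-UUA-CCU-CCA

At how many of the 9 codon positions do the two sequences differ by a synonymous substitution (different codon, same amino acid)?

4

Codon 1: AUU Ile / UCC Ser — nonsynonymous.
Codon 2: UUA Leu / UUG Leu — synonymous.
Codon 3: CUC Leu / CGC Arg — nonsynonymous.
Codon 4: UUC Phe / AAG Lys — nonsynonymous.
Codon 5: GAG Glu / GAA Glu — synonymous.
Codon 6: GCU Ala / GCU Ala — identical.
Codon 7: UUG Leu / UUA Leu — synonymous.
Codon 8: CCA Pro / CCU Pro — synonymous.
Codon 9: UGU Cys / CCA Pro — nonsynonymous.
Synonymous differences: 4.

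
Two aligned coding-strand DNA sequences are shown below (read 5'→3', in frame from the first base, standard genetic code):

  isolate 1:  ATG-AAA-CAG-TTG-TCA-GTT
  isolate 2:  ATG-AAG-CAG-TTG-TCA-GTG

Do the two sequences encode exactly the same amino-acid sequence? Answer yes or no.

Codon 1: ATG Met / ATG Met — identical.
Codon 2: AAA Lys / AAG Lys — synonymous.
Codon 3: CAG Gln / CAG Gln — identical.
Codon 4: TTG Leu / TTG Leu — identical.
Codon 5: TCA Ser / TCA Ser — identical.
Codon 6: GTT Val / GTG Val — synonymous.
Nonsynonymous differences: 0 → same protein.

yes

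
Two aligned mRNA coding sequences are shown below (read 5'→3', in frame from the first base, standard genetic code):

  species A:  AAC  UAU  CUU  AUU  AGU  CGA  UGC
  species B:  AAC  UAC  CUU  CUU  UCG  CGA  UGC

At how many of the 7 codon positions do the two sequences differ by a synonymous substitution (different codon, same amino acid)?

Codon 1: AAC Asn / AAC Asn — identical.
Codon 2: UAU Tyr / UAC Tyr — synonymous.
Codon 3: CUU Leu / CUU Leu — identical.
Codon 4: AUU Ile / CUU Leu — nonsynonymous.
Codon 5: AGU Ser / UCG Ser — synonymous.
Codon 6: CGA Arg / CGA Arg — identical.
Codon 7: UGC Cys / UGC Cys — identical.
Synonymous differences: 2.

2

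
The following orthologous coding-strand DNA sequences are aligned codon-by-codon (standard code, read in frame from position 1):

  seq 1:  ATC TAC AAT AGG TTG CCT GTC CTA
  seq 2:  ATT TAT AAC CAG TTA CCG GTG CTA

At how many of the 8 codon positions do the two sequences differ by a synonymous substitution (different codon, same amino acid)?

6

Codon 1: ATC Ile / ATT Ile — synonymous.
Codon 2: TAC Tyr / TAT Tyr — synonymous.
Codon 3: AAT Asn / AAC Asn — synonymous.
Codon 4: AGG Arg / CAG Gln — nonsynonymous.
Codon 5: TTG Leu / TTA Leu — synonymous.
Codon 6: CCT Pro / CCG Pro — synonymous.
Codon 7: GTC Val / GTG Val — synonymous.
Codon 8: CTA Leu / CTA Leu — identical.
Synonymous differences: 6.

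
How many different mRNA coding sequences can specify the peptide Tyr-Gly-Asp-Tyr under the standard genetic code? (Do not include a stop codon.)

Tyr: 2 codons.
Gly: 4 codons.
Asp: 2 codons.
Tyr: 2 codons.
2 × 4 × 2 × 2 = 32.

32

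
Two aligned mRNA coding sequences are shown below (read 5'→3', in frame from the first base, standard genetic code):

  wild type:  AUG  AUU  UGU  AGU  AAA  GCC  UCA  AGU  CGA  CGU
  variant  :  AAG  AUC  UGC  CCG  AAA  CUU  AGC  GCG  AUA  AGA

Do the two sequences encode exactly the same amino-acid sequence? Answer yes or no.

no

Codon 1: AUG Met / AAG Lys — nonsynonymous.
Codon 2: AUU Ile / AUC Ile — synonymous.
Codon 3: UGU Cys / UGC Cys — synonymous.
Codon 4: AGU Ser / CCG Pro — nonsynonymous.
Codon 5: AAA Lys / AAA Lys — identical.
Codon 6: GCC Ala / CUU Leu — nonsynonymous.
Codon 7: UCA Ser / AGC Ser — synonymous.
Codon 8: AGU Ser / GCG Ala — nonsynonymous.
Codon 9: CGA Arg / AUA Ile — nonsynonymous.
Codon 10: CGU Arg / AGA Arg — synonymous.
Nonsynonymous differences: 5 → different protein.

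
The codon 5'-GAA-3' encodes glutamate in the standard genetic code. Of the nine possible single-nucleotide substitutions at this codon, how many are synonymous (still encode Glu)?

Position 1: none → 0 synonymous.
Position 2: none → 0 synonymous.
Position 3: GAG → 1 synonymous.
Total: 0 + 0 + 1 = 1.

1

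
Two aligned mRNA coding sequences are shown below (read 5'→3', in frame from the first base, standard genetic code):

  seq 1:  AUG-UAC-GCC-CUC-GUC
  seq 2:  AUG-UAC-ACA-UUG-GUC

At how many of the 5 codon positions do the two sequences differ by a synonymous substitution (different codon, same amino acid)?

Codon 1: AUG Met / AUG Met — identical.
Codon 2: UAC Tyr / UAC Tyr — identical.
Codon 3: GCC Ala / ACA Thr — nonsynonymous.
Codon 4: CUC Leu / UUG Leu — synonymous.
Codon 5: GUC Val / GUC Val — identical.
Synonymous differences: 1.

1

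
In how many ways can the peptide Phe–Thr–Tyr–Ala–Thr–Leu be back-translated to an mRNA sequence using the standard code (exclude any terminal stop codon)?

1536

Phe: 2 codons.
Thr: 4 codons.
Tyr: 2 codons.
Ala: 4 codons.
Thr: 4 codons.
Leu: 6 codons.
2 × 4 × 2 × 4 × 4 × 6 = 1536.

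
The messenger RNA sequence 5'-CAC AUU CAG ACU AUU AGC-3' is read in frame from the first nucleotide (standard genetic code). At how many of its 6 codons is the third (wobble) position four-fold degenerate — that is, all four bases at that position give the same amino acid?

Codon 1 CAC (His): third position 2-fold.
Codon 2 AUU (Ile): third position 3-fold.
Codon 3 CAG (Gln): third position 2-fold.
Codon 4 ACU (Thr): third position 4-fold.
Codon 5 AUU (Ile): third position 3-fold.
Codon 6 AGC (Ser): third position 2-fold.
Four-fold degenerate third positions: 1.

1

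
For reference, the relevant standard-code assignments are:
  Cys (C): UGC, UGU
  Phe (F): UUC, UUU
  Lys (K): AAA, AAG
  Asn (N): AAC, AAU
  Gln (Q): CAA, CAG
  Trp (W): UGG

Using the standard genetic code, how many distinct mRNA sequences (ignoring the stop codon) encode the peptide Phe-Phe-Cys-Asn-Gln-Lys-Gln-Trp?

Phe: 2 codons.
Phe: 2 codons.
Cys: 2 codons.
Asn: 2 codons.
Gln: 2 codons.
Lys: 2 codons.
Gln: 2 codons.
Trp: 1 codon.
2 × 2 × 2 × 2 × 2 × 2 × 2 × 1 = 128.

128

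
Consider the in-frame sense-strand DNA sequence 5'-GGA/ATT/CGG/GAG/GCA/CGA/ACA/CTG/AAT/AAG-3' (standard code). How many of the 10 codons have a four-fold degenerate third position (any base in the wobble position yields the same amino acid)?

6

Codon 1 GGA (Gly): third position 4-fold.
Codon 2 ATT (Ile): third position 3-fold.
Codon 3 CGG (Arg): third position 4-fold.
Codon 4 GAG (Glu): third position 2-fold.
Codon 5 GCA (Ala): third position 4-fold.
Codon 6 CGA (Arg): third position 4-fold.
Codon 7 ACA (Thr): third position 4-fold.
Codon 8 CTG (Leu): third position 4-fold.
Codon 9 AAT (Asn): third position 2-fold.
Codon 10 AAG (Lys): third position 2-fold.
Four-fold degenerate third positions: 6.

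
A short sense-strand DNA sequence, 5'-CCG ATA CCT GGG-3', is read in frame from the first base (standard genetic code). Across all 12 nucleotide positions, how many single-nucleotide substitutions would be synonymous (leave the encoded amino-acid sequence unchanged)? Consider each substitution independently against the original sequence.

Codon 1 (CCG, Pro): 3 synonymous substitutions.
Codon 2 (ATA, Ile): 2 synonymous substitutions.
Codon 3 (CCT, Pro): 3 synonymous substitutions.
Codon 4 (GGG, Gly): 3 synonymous substitutions.
Total: 3 + 2 + 3 + 3 = 11.

11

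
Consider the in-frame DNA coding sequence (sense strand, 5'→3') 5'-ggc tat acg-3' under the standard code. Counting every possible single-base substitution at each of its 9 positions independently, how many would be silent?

7

Codon 1 (GGC, Gly): 3 synonymous substitutions.
Codon 2 (TAT, Tyr): 1 synonymous substitution.
Codon 3 (ACG, Thr): 3 synonymous substitutions.
Total: 3 + 1 + 3 = 7.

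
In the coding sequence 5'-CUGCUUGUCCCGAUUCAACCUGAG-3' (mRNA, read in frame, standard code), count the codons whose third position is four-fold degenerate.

Codon 1 CUG (Leu): third position 4-fold.
Codon 2 CUU (Leu): third position 4-fold.
Codon 3 GUC (Val): third position 4-fold.
Codon 4 CCG (Pro): third position 4-fold.
Codon 5 AUU (Ile): third position 3-fold.
Codon 6 CAA (Gln): third position 2-fold.
Codon 7 CCU (Pro): third position 4-fold.
Codon 8 GAG (Glu): third position 2-fold.
Four-fold degenerate third positions: 5.

5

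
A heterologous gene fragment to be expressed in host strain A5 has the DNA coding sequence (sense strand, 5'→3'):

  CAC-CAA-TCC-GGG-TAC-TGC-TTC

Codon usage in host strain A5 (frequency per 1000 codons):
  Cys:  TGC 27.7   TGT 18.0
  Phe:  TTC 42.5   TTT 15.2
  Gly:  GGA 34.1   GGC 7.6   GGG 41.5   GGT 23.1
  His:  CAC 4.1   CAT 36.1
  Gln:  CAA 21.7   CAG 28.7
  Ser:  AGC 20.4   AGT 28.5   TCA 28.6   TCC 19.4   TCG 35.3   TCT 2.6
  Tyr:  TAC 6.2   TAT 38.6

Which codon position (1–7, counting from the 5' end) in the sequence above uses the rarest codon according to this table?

Codon 1 CAC (His): 4.1 per 1000.
Codon 2 CAA (Gln): 21.7 per 1000.
Codon 3 TCC (Ser): 19.4 per 1000.
Codon 4 GGG (Gly): 41.5 per 1000.
Codon 5 TAC (Tyr): 6.2 per 1000.
Codon 6 TGC (Cys): 27.7 per 1000.
Codon 7 TTC (Phe): 42.5 per 1000.
Lowest frequency is 4.1 at codon 1.

1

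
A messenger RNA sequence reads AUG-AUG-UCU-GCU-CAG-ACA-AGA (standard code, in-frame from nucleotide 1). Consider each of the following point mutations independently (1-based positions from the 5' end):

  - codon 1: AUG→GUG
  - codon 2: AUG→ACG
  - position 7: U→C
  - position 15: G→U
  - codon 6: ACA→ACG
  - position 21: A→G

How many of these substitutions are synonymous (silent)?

2

Codon 1: AUG (Met) → GUG (Val) — missense.
Codon 2: AUG (Met) → ACG (Thr) — missense.
Codon 3: UCU (Ser) → CCU (Pro) — missense.
Codon 5: CAG (Gln) → CAU (His) — missense.
Codon 6: ACA (Thr) → ACG (Thr) — synonymous.
Codon 7: AGA (Arg) → AGG (Arg) — synonymous.
Synonymous: 2 of 6.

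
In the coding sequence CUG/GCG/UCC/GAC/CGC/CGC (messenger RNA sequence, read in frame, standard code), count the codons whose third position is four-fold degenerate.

5

Codon 1 CUG (Leu): third position 4-fold.
Codon 2 GCG (Ala): third position 4-fold.
Codon 3 UCC (Ser): third position 4-fold.
Codon 4 GAC (Asp): third position 2-fold.
Codon 5 CGC (Arg): third position 4-fold.
Codon 6 CGC (Arg): third position 4-fold.
Four-fold degenerate third positions: 5.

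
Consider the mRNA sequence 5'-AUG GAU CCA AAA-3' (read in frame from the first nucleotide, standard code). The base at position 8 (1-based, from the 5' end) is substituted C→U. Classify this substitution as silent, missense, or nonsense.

Position 8 falls in codon 3: CCA → Pro.
After the substitution the codon is CUA → Leu.
Pro ≠ Leu, so this is a missense mutation.

missense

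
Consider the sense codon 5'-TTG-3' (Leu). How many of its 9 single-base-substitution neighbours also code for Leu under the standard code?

2

Position 1: CTG → 1 synonymous.
Position 2: none → 0 synonymous.
Position 3: TTA → 1 synonymous.
Total: 1 + 0 + 1 = 2.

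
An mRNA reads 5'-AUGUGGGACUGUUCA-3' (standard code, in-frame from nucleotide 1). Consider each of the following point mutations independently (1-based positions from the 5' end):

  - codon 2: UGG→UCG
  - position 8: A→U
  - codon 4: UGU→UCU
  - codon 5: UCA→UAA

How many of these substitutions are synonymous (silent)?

Codon 2: UGG (Trp) → UCG (Ser) — missense.
Codon 3: GAC (Asp) → GUC (Val) — missense.
Codon 4: UGU (Cys) → UCU (Ser) — missense.
Codon 5: UCA (Ser) → UAA (Stop) — nonsense.
Synonymous: 0 of 4.

0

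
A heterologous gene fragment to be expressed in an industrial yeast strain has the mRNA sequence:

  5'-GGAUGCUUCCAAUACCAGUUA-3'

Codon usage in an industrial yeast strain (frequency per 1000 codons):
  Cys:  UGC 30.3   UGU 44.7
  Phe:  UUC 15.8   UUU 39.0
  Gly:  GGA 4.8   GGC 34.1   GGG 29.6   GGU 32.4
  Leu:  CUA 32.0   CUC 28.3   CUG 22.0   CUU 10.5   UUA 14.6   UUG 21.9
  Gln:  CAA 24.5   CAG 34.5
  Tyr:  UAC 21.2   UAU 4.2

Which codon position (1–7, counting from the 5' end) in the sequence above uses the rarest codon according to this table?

1

Codon 1 GGA (Gly): 4.8 per 1000.
Codon 2 UGC (Cys): 30.3 per 1000.
Codon 3 UUC (Phe): 15.8 per 1000.
Codon 4 CAA (Gln): 24.5 per 1000.
Codon 5 UAC (Tyr): 21.2 per 1000.
Codon 6 CAG (Gln): 34.5 per 1000.
Codon 7 UUA (Leu): 14.6 per 1000.
Lowest frequency is 4.8 at codon 1.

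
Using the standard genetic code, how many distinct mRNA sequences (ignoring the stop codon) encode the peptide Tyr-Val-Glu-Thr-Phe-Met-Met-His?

Tyr: 2 codons.
Val: 4 codons.
Glu: 2 codons.
Thr: 4 codons.
Phe: 2 codons.
Met: 1 codon.
Met: 1 codon.
His: 2 codons.
2 × 4 × 2 × 4 × 2 × 1 × 1 × 2 = 256.

256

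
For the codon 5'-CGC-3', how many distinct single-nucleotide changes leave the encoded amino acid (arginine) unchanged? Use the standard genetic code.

Position 1: none → 0 synonymous.
Position 2: none → 0 synonymous.
Position 3: CGU, CGA, CGG → 3 synonymous.
Total: 0 + 0 + 3 = 3.

3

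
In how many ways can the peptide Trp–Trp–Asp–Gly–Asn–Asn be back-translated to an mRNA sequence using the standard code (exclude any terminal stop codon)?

32

Trp: 1 codon.
Trp: 1 codon.
Asp: 2 codons.
Gly: 4 codons.
Asn: 2 codons.
Asn: 2 codons.
1 × 1 × 2 × 4 × 2 × 2 = 32.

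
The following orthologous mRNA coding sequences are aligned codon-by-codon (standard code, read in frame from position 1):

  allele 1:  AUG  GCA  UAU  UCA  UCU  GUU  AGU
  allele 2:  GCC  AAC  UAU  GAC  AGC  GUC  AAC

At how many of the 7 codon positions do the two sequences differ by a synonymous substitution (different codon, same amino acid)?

2

Codon 1: AUG Met / GCC Ala — nonsynonymous.
Codon 2: GCA Ala / AAC Asn — nonsynonymous.
Codon 3: UAU Tyr / UAU Tyr — identical.
Codon 4: UCA Ser / GAC Asp — nonsynonymous.
Codon 5: UCU Ser / AGC Ser — synonymous.
Codon 6: GUU Val / GUC Val — synonymous.
Codon 7: AGU Ser / AAC Asn — nonsynonymous.
Synonymous differences: 2.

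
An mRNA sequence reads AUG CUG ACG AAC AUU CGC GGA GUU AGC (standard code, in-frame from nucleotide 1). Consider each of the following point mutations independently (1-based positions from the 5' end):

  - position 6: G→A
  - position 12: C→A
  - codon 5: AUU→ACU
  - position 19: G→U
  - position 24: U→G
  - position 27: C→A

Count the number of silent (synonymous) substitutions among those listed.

2

Codon 2: CUG (Leu) → CUA (Leu) — synonymous.
Codon 4: AAC (Asn) → AAA (Lys) — missense.
Codon 5: AUU (Ile) → ACU (Thr) — missense.
Codon 7: GGA (Gly) → UGA (Stop) — nonsense.
Codon 8: GUU (Val) → GUG (Val) — synonymous.
Codon 9: AGC (Ser) → AGA (Arg) — missense.
Synonymous: 2 of 6.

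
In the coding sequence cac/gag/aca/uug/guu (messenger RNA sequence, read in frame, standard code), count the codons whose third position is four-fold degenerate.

2

Codon 1 CAC (His): third position 2-fold.
Codon 2 GAG (Glu): third position 2-fold.
Codon 3 ACA (Thr): third position 4-fold.
Codon 4 UUG (Leu): third position 2-fold.
Codon 5 GUU (Val): third position 4-fold.
Four-fold degenerate third positions: 2.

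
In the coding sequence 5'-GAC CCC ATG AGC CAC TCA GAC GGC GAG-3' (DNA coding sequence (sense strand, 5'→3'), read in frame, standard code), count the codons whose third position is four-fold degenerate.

Codon 1 GAC (Asp): third position 2-fold.
Codon 2 CCC (Pro): third position 4-fold.
Codon 3 ATG (Met): third position 1-fold.
Codon 4 AGC (Ser): third position 2-fold.
Codon 5 CAC (His): third position 2-fold.
Codon 6 TCA (Ser): third position 4-fold.
Codon 7 GAC (Asp): third position 2-fold.
Codon 8 GGC (Gly): third position 4-fold.
Codon 9 GAG (Glu): third position 2-fold.
Four-fold degenerate third positions: 3.

3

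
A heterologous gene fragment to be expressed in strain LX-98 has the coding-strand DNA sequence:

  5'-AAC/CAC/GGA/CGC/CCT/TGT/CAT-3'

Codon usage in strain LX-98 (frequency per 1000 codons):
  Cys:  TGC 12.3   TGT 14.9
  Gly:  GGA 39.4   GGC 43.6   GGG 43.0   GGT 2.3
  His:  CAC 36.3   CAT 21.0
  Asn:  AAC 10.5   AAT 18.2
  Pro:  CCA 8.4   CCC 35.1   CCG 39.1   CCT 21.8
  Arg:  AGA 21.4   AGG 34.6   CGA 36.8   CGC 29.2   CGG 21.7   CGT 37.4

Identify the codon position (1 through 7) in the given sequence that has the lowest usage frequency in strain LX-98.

1

Codon 1 AAC (Asn): 10.5 per 1000.
Codon 2 CAC (His): 36.3 per 1000.
Codon 3 GGA (Gly): 39.4 per 1000.
Codon 4 CGC (Arg): 29.2 per 1000.
Codon 5 CCT (Pro): 21.8 per 1000.
Codon 6 TGT (Cys): 14.9 per 1000.
Codon 7 CAT (His): 21.0 per 1000.
Lowest frequency is 10.5 at codon 1.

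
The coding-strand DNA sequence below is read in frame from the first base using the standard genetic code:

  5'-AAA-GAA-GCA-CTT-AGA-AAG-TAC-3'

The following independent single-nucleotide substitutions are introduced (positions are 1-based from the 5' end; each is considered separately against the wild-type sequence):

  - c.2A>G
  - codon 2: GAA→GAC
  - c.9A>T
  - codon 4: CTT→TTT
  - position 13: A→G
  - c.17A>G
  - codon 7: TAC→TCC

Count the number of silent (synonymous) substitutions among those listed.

Codon 1: AAA (Lys) → AGA (Arg) — missense.
Codon 2: GAA (Glu) → GAC (Asp) — missense.
Codon 3: GCA (Ala) → GCT (Ala) — synonymous.
Codon 4: CTT (Leu) → TTT (Phe) — missense.
Codon 5: AGA (Arg) → GGA (Gly) — missense.
Codon 6: AAG (Lys) → AGG (Arg) — missense.
Codon 7: TAC (Tyr) → TCC (Ser) — missense.
Synonymous: 1 of 7.

1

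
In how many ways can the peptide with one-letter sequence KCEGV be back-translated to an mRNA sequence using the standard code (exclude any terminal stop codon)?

Lys: 2 codons.
Cys: 2 codons.
Glu: 2 codons.
Gly: 4 codons.
Val: 4 codons.
2 × 2 × 2 × 4 × 4 = 128.

128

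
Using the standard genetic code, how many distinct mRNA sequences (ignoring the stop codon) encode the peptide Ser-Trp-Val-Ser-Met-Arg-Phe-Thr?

6912

Ser: 6 codons.
Trp: 1 codon.
Val: 4 codons.
Ser: 6 codons.
Met: 1 codon.
Arg: 6 codons.
Phe: 2 codons.
Thr: 4 codons.
6 × 1 × 4 × 6 × 1 × 6 × 2 × 4 = 6912.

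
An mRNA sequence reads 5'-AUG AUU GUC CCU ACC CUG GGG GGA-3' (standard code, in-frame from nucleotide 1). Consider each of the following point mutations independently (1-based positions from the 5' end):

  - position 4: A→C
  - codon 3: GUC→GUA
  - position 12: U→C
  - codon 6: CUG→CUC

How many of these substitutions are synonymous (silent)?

Codon 2: AUU (Ile) → CUU (Leu) — missense.
Codon 3: GUC (Val) → GUA (Val) — synonymous.
Codon 4: CCU (Pro) → CCC (Pro) — synonymous.
Codon 6: CUG (Leu) → CUC (Leu) — synonymous.
Synonymous: 3 of 4.

3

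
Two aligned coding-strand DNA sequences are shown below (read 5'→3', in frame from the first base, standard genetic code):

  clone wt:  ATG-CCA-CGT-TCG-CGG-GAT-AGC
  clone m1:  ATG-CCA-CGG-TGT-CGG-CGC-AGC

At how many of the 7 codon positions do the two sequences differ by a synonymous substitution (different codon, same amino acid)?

Codon 1: ATG Met / ATG Met — identical.
Codon 2: CCA Pro / CCA Pro — identical.
Codon 3: CGT Arg / CGG Arg — synonymous.
Codon 4: TCG Ser / TGT Cys — nonsynonymous.
Codon 5: CGG Arg / CGG Arg — identical.
Codon 6: GAT Asp / CGC Arg — nonsynonymous.
Codon 7: AGC Ser / AGC Ser — identical.
Synonymous differences: 1.

1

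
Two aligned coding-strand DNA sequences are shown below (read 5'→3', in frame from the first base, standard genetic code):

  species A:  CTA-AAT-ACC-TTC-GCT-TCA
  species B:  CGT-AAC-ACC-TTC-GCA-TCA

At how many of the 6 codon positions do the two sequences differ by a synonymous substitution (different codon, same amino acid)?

2

Codon 1: CTA Leu / CGT Arg — nonsynonymous.
Codon 2: AAT Asn / AAC Asn — synonymous.
Codon 3: ACC Thr / ACC Thr — identical.
Codon 4: TTC Phe / TTC Phe — identical.
Codon 5: GCT Ala / GCA Ala — synonymous.
Codon 6: TCA Ser / TCA Ser — identical.
Synonymous differences: 2.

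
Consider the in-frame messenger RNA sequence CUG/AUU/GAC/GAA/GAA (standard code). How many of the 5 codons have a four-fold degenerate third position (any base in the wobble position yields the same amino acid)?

1

Codon 1 CUG (Leu): third position 4-fold.
Codon 2 AUU (Ile): third position 3-fold.
Codon 3 GAC (Asp): third position 2-fold.
Codon 4 GAA (Glu): third position 2-fold.
Codon 5 GAA (Glu): third position 2-fold.
Four-fold degenerate third positions: 1.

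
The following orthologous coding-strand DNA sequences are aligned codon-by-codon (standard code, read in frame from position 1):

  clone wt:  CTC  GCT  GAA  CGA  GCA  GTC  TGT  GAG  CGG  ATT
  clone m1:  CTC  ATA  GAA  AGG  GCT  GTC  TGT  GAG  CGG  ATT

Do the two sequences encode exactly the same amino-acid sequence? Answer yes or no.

no

Codon 1: CTC Leu / CTC Leu — identical.
Codon 2: GCT Ala / ATA Ile — nonsynonymous.
Codon 3: GAA Glu / GAA Glu — identical.
Codon 4: CGA Arg / AGG Arg — synonymous.
Codon 5: GCA Ala / GCT Ala — synonymous.
Codon 6: GTC Val / GTC Val — identical.
Codon 7: TGT Cys / TGT Cys — identical.
Codon 8: GAG Glu / GAG Glu — identical.
Codon 9: CGG Arg / CGG Arg — identical.
Codon 10: ATT Ile / ATT Ile — identical.
Nonsynonymous differences: 1 → different protein.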